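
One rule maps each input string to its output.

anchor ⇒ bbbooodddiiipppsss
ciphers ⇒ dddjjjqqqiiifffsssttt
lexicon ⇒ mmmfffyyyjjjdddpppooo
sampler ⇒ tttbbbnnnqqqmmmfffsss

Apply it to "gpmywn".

Rule — shift every letter 1 place forward in the alphabet (wrapping around), then repeat every character 3 times.
On "gpmywn": the first step gives "hqnzxo", and the second then gives "hhhqqqnnnzzzxxxooo".
(Check on "ciphers": → "djqifst" → "dddjjjqqqiiifffsssttt" ✓)

hhhqqqnnnzzzxxxooo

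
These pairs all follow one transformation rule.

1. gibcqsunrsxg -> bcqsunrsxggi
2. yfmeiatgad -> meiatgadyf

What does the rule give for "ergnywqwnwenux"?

gnywqwnwenuxer

Each output is the input with this applied: move the first 2 characters to the end (rotate left by 2).
On "ergnywqwnwenux" that produces "gnywqwnwenuxer".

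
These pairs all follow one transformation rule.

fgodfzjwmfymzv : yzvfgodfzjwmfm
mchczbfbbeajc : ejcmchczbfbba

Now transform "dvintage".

In each case the input is transformed by: move the last 3 characters to the front (rotate right by 3), then swap the first and last characters.
Applying that to "dvintage" gives "tgedvina".

tgedvina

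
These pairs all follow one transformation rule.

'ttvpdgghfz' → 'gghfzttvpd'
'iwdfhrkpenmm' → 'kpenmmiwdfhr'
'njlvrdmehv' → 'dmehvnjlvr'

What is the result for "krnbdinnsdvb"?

nnsdvbkrnbdi

In each case the input is transformed by: swap the front and back halves of the string.
So "krnbdinnsdvb" becomes "nnsdvbkrnbdi".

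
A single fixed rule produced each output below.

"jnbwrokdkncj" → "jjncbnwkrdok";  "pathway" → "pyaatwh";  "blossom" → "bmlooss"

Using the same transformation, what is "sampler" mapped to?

sraemlp

What's happening: take characters alternately from the front and the back (1st, last, 2nd, 2nd-last, ...).
"sampler" → "sraemlp".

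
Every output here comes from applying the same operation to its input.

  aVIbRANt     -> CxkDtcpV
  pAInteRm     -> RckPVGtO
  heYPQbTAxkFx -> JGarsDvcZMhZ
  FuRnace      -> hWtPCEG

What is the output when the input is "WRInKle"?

ytkPmNG

What's happening: flip the case of every letter, then shift every letter 2 places forward in the alphabet (wrapping around).
For "WRInKle", step one produces "wriNkLE"; step two turns that into "ytkPmNG".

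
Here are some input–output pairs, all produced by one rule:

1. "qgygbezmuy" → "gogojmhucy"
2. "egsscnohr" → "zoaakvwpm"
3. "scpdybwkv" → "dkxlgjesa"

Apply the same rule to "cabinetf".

Each output is the input with this applied: swap the first and last characters, then shift every letter 8 places forward in the alphabet (wrapping around).
Working it through for "cabinetf": intermediate "fabinetc", final "nijqvmbk".

nijqvmbk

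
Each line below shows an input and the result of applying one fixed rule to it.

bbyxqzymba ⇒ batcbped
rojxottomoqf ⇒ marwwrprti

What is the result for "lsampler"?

dpsohu

What's happening: shift every letter 3 places forward in the alphabet (wrapping around), then delete the first 2 characters.
Starting from "lsampler": after the first operation, "ovdpsohu"; after the second, "dpsohu".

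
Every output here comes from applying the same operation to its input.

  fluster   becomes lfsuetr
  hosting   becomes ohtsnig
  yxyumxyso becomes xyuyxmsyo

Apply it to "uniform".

Each output is the input with this applied: swap each adjacent pair of characters (1↔2, 3↔4, ...).
Applying that to "uniform" gives "nufirom".

nufirom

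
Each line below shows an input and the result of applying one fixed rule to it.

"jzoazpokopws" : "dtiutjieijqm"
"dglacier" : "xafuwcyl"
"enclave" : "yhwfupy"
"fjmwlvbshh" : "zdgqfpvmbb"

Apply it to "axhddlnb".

urbxxfhv

In each case the input is transformed by: shift every letter 6 places backward in the alphabet (wrapping around).
"axhddlnb" → "urbxxfhv".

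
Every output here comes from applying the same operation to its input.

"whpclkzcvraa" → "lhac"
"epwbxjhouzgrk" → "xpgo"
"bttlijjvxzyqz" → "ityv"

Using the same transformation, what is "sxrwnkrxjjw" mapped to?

nxwx

The transformation: keep one character in every 3, starting at position 2 (positions 2nd, 5th, 8th, ...), then swap each adjacent pair of characters (1↔2, 3↔4, ...).
Applying both steps to "sxrwnkrxjjw": "xnxw", then "nxwx".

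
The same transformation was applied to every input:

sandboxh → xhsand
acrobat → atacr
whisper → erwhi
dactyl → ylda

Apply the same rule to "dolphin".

indol

Rule — move the last 2 characters to the front (rotate right by 2), then delete the last 2 characters.
On "dolphin": the first step gives "indolph", and the second then gives "indol".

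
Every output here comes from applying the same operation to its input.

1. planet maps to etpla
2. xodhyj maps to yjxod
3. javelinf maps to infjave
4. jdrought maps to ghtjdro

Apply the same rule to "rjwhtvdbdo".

dbdorjwht

What's happening: swap the front and back halves of the string, then delete the first character.
Working it through for "rjwhtvdbdo": intermediate "vdbdorjwht", final "dbdorjwht".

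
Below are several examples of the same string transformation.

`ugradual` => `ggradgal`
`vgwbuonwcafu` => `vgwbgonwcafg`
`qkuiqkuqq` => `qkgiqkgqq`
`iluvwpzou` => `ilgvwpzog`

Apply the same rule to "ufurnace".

The pattern: replace every "u" with "g".
Applying that to "ufurnace" gives "gfgrnace".

gfgrnace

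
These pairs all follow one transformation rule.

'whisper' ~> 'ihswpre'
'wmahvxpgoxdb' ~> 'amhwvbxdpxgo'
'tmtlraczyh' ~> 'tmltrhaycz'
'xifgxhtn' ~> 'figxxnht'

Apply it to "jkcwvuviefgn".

In each case the input is transformed by: move the first 2 characters to the end (rotate left by 2), then take characters alternately from the front and the back (1st, last, 2nd, 2nd-last, ...).
On "jkcwvuviefgn" that produces "ckwjvnugvfie".

ckwjvnugvfie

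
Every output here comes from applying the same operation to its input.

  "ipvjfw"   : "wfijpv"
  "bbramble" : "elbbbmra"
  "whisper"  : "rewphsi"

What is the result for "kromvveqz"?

zqkervovm

What's happening: move the last character to the front, then take characters alternately from the front and the back (1st, last, 2nd, 2nd-last, ...).
"kromvveqz" → "zkromvveq" → "zqkervovm".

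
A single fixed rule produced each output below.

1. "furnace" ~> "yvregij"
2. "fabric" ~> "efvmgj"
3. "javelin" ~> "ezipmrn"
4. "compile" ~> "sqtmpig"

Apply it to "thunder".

lyrhivx

The transformation: shift every letter 4 places forward in the alphabet (wrapping around), then move the first character to the end.
On "thunder" that produces "lyrhivx".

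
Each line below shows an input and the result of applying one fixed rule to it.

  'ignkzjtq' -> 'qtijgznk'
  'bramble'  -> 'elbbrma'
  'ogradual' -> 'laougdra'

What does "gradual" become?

Rule — move the last character to the front, then take characters alternately from the front and the back (1st, last, 2nd, 2nd-last, ...).
On "gradual" that produces "lagurda".

lagurda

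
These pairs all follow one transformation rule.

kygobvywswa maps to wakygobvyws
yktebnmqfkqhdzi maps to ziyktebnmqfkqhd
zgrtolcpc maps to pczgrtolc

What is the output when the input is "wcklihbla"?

lawcklihb

The rule is to move the last 2 characters to the front (rotate right by 2).
So "wcklihbla" becomes "lawcklihb".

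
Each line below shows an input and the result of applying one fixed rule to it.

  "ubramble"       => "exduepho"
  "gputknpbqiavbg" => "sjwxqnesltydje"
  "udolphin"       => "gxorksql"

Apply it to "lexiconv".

The rule is to shift every letter 3 places forward in the alphabet (wrapping around), then swap each adjacent pair of characters (1↔2, 3↔4, ...).
"lexiconv" → "holarfyq".

holarfyq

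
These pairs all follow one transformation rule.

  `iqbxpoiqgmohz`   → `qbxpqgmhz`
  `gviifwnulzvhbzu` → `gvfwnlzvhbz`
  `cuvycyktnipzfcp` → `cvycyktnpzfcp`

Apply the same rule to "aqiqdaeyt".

The pattern: remove every vowel.
"aqiqdaeyt" → "qqdyt".

qqdyt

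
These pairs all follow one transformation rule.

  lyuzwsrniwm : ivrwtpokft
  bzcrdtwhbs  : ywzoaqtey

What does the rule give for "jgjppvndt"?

gdgmmska

The pattern: shift every letter 3 places backward in the alphabet (wrapping around), then delete the last character.
"jgjppvndt" → "gdgmmskaq" → "gdgmmska".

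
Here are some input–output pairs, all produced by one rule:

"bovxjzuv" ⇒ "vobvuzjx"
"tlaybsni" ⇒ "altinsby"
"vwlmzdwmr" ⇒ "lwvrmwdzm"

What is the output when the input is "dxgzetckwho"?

Each output is the input with this applied: reverse the string, then move the last 3 characters to the front (rotate right by 3).
Applying both steps to "dxgzetckwho": "ohwkctezgxd", then "gxdohwkctez".
(Check on "tlaybsni": → "insbyalt" → "altinsby" ✓)

gxdohwkctez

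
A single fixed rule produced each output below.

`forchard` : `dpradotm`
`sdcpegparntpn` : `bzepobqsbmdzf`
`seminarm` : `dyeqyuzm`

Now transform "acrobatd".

What's happening: move the last 2 characters to the front (rotate right by 2), then shift every letter 12 places forward in the alphabet (wrapping around).
Starting from "acrobatd": after the first operation, "tdacroba"; after the second, "fpmodanm".

fpmodanm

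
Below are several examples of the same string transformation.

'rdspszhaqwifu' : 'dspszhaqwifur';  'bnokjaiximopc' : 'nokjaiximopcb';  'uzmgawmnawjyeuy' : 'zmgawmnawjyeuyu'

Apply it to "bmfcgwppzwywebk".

mfcgwppzwywebkb

The pattern: move the first character to the end.
So "bmfcgwppzwywebk" becomes "mfcgwppzwywebkb".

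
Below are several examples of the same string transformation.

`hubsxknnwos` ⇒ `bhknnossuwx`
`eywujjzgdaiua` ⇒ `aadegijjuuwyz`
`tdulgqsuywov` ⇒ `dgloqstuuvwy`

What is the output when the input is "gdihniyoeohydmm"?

ddeghhiimmnooyy

The pattern: sort the characters into alphabetical order.
Doing the same to "gdihniyoeohydmm": "ddeghhiimmnooyy".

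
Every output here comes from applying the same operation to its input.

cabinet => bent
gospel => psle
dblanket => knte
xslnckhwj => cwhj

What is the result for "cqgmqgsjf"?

qjsf

The rule is to swap each adjacent pair of characters (1↔2, 3↔4, ...), then keep only the last 4 characters.
"cqgmqgsjf" → "qcmggqjsf" → "qjsf".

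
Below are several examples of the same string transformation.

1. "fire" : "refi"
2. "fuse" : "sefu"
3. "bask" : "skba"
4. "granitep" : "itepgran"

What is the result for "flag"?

agfl

What's happening: swap the front and back halves of the string.
On "flag" that produces "agfl".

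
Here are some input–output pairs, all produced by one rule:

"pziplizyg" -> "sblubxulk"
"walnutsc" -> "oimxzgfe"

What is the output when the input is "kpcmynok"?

The pattern: move the last character to the front, then shift every letter 12 places forward in the alphabet (wrapping around).
On "kpcmynok" that produces "wwboykza".

wwboykza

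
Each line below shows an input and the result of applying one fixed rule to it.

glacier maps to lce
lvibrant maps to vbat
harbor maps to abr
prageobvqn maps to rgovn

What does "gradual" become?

The rule is to keep every other character starting from the second (positions 2nd, 4th, 6th, ...).
On "gradual" that produces "rda".

rda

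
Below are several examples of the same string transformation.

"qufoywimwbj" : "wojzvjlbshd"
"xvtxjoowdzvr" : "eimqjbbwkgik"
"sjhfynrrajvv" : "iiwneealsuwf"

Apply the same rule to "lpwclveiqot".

The transformation: reverse the string, then shift every letter 13 places forward in the alphabet (wrapping around) — i.e. ROT13.
Applying both steps to "lpwclveiqot": "toqievlcwpl", then "gbdvriypjcy".

gbdvriypjcy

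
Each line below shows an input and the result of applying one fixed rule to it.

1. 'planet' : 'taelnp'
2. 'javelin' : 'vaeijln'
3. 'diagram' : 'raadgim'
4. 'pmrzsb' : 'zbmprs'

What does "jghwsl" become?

wghjls

The pattern: sort the characters into alphabetical order, then move the last character to the front.
On "jghwsl": the first step gives "ghjlsw", and the second then gives "wghjls".
(Check on "javelin": → "aeijlnv" → "vaeijln" ✓)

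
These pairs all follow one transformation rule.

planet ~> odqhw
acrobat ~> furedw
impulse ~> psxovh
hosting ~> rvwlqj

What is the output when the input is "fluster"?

Each output is the input with this applied: delete the first character, then shift every letter 3 places forward in the alphabet (wrapping around).
Starting from "fluster": after the first operation, "luster"; after the second, "oxvwhu".

oxvwhu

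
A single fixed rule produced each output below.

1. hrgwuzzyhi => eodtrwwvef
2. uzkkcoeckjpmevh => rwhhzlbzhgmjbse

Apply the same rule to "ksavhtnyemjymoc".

hpxseqkvbjgvjlz

The pattern: shift every letter 3 places backward in the alphabet (wrapping around).
"ksavhtnyemjymoc" → "hpxseqkvbjgvjlz".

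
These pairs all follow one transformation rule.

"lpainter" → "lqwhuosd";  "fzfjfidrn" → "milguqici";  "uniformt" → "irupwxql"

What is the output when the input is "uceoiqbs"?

Looking at the pairs, the operation is to move the first 3 characters to the end (rotate left by 3), then shift every letter 3 places forward in the alphabet (wrapping around).
Working it through for "uceoiqbs": intermediate "oiqbsuce", final "rltevxfh".

rltevxfh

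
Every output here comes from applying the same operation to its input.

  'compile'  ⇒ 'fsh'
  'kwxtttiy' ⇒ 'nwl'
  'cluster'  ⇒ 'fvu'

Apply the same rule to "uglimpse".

What's happening: shift every letter 3 places forward in the alphabet (wrapping around), then keep one character in every 3, starting at position 1 (positions 1st, 4th, 7th, ...).
For "uglimpse", step one produces "xjolpsvh"; step two turns that into "xlv".
(Check on "compile": → "frpsloh" → "fsh" ✓)

xlv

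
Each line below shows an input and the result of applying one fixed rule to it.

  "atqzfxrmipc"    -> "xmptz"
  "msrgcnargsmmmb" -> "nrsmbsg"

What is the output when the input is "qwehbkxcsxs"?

kcxwh

The rule is to keep every other character starting from the second (positions 2nd, 4th, 6th, ...), then move the first 2 characters to the end (rotate left by 2).
Applying both steps to "qwehbkxcsxs": "whkcx", then "kcxwh".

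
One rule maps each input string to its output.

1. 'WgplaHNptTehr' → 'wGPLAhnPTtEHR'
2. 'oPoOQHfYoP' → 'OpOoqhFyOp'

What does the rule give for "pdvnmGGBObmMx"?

The transformation: flip the case of every letter.
For "pdvnmGGBObmMx" the result is "PDVNMggboBMmX".

PDVNMggboBMmX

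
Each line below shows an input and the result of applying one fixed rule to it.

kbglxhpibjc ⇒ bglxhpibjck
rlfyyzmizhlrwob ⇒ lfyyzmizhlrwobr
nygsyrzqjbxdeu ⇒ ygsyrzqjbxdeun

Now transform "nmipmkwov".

mipmkwovn

In each case the input is transformed by: move the first character to the end.
Applying that to "nmipmkwov" gives "mipmkwovn".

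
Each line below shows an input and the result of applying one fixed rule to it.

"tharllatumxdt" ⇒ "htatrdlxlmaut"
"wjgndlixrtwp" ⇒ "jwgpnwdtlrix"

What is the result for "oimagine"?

iomeangi

Each output is the input with this applied: move the first character to the end, then take characters alternately from the front and the back (1st, last, 2nd, 2nd-last, ...).
For "oimagine", step one produces "imagineo"; step two turns that into "iomeangi".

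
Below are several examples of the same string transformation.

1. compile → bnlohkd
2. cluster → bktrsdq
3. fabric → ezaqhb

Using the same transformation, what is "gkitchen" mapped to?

The rule is to shift every letter 1 place backward in the alphabet (wrapping around).
On "gkitchen" that produces "fjhsbgdm".

fjhsbgdm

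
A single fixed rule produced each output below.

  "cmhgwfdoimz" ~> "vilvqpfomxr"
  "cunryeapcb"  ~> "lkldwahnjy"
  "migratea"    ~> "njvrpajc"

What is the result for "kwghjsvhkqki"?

The transformation: move the last 2 characters to the front (rotate right by 2), then shift every letter 9 places forward in the alphabet (wrapping around).
On "kwghjsvhkqki": the first step gives "kikwghjsvhkq", and the second then gives "trtfpqsbeqtz".

trtfpqsbeqtz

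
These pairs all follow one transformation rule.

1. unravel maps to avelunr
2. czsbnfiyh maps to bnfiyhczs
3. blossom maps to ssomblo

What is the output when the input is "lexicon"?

iconlex

The transformation: move the first 3 characters to the end (rotate left by 3).
For "lexicon" the result is "iconlex".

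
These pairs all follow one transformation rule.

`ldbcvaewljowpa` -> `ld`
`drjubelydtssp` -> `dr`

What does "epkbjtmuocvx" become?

ep

The transformation: keep only the first 2 characters.
Applying that to "epkbjtmuocvx" gives "ep".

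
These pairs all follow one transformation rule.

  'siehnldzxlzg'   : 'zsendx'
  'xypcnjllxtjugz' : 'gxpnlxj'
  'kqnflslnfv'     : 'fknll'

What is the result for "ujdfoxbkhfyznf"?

nudobhy

The transformation: move the last 3 characters to the front (rotate right by 3), then keep every other character starting from the second (positions 2nd, 4th, 6th, ...).
"ujdfoxbkhfyznf" → "znfujdfoxbkhfy" → "nudobhy".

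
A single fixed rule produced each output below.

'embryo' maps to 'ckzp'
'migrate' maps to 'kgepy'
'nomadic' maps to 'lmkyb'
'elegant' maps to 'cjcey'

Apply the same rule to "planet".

Looking at the pairs, the operation is to delete the last 2 characters, then shift every letter 2 places backward in the alphabet (wrapping around).
Doing the same to "planet": "njyl".
(Check on "embryo": → "embr" → "ckzp" ✓)

njyl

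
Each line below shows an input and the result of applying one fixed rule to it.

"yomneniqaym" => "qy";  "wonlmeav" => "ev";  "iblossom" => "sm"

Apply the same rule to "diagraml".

al

In each case the input is transformed by: keep every other character starting from the second (positions 2nd, 4th, 6th, ...), then keep only the last 2 characters.
For "diagraml" the result is "al".
(Check on "yomneniqaym": → "onnqy" → "qy" ✓)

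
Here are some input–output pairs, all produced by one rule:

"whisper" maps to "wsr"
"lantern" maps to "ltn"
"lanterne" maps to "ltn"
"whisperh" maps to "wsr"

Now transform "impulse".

The pattern: keep one character in every 3, starting at position 1 (positions 1st, 4th, 7th, ...).
Applying that to "impulse" gives "iue".

iue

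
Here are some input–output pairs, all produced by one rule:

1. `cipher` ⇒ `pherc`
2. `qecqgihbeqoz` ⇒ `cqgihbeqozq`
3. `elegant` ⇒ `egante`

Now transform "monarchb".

narchbm

Looking at the pairs, the operation is to move the first character to the end, then delete the first character.
On "monarchb": the first step gives "onarchbm", and the second then gives "narchbm".
(Check on "elegant": → "legante" → "egante" ✓)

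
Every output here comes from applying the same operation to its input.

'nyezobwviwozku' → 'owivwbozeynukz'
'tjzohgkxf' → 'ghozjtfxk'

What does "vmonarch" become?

The pattern: move the last 3 characters to the front (rotate right by 3), then reverse the string.
Applying both steps to "vmonarch": "rchvmona", then "anomvhcr".

anomvhcr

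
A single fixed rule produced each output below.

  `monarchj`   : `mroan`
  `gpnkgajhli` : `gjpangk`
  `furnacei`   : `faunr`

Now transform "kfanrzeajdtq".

kjfaaenzr

What's happening: delete the last 3 characters, then take characters alternately from the front and the back (1st, last, 2nd, 2nd-last, ...).
For "kfanrzeajdtq", step one produces "kfanrzeaj"; step two turns that into "kjfaaenzr".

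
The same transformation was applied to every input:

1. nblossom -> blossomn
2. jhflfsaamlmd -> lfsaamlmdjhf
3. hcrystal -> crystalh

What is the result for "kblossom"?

blossomk

The rule is to move the last 3 characters to the front (rotate right by 3), then swap the front and back halves of the string.
For "kblossom" the result is "blossomk".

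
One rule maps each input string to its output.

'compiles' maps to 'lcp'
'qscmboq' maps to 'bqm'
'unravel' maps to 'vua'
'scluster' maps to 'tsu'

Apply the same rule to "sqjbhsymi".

Each output is the input with this applied: move the last 3 characters to the front (rotate right by 3), then keep one character in every 3, starting at position 1 (positions 1st, 4th, 7th, ...).
Working it through for "sqjbhsymi": intermediate "ymisqjbhs", final "ysb".

ysb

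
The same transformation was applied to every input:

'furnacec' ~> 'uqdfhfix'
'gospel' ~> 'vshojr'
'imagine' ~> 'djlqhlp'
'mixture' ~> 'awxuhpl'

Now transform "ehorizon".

rulcrqhk

The transformation: shift every letter 3 places forward in the alphabet (wrapping around), then move the first 2 characters to the end (rotate left by 2).
Applying both steps to "ehorizon": "hkrulcrq", then "rulcrqhk".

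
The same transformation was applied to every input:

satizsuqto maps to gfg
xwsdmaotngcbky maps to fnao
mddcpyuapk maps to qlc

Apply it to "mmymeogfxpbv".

lbki

Rule — shift every letter 13 places forward in the alphabet (wrapping around) — i.e. ROT13, then keep one character in every 3, starting at position 3 (positions 3rd, 6th, 9th, ...).
Applying both steps to "mmymeogfxpbv": "zzlzrbtskcoi", then "lbki".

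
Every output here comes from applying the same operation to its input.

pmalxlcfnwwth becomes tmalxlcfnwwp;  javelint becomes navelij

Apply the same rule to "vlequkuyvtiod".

olequkuyvtiv

The rule is to delete the last character, then swap the first and last characters.
For "vlequkuyvtiod", step one produces "vlequkuyvtio"; step two turns that into "olequkuyvtiv".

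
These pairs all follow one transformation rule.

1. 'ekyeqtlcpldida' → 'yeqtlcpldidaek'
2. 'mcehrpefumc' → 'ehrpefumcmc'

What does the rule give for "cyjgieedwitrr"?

jgieedwitrrcy

The rule is to move the first 2 characters to the end (rotate left by 2).
So "cyjgieedwitrr" becomes "jgieedwitrrcy".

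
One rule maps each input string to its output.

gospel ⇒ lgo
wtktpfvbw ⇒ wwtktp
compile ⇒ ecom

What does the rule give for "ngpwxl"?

The rule is to move the last character to the front, then delete the last 3 characters.
For "ngpwxl", step one produces "lngpwx"; step two turns that into "lng".

lng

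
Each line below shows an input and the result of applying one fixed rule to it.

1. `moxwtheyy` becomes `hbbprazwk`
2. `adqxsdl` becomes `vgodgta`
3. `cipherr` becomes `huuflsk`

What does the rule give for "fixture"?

The pattern: move the last 3 characters to the front (rotate right by 3), then shift every letter 3 places forward in the alphabet (wrapping around).
"fixture" → "xuhilaw".

xuhilaw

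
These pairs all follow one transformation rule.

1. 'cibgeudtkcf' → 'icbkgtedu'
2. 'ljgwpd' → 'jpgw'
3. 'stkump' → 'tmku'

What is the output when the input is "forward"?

orraw

The rule is to take characters alternately from the front and the back (1st, last, 2nd, 2nd-last, ...), then delete the first 2 characters.
On "forward": the first step gives "fdorraw", and the second then gives "orraw".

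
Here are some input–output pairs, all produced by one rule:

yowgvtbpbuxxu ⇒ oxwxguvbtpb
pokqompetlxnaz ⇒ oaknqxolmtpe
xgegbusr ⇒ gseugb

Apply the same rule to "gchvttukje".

cjhkvutt

What's happening: take characters alternately from the front and the back (1st, last, 2nd, 2nd-last, ...), then delete the first 2 characters.
Working it through for "gchvttukje": intermediate "gecjhkvutt", final "cjhkvutt".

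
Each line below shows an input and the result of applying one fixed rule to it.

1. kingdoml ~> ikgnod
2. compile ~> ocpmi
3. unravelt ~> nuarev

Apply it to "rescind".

Rule — delete the last 2 characters, then swap each adjacent pair of characters (1↔2, 3↔4, ...).
"rescind" → "resci" → "ercsi".
(Check on "unravelt": → "unrave" → "nuarev" ✓)

ercsi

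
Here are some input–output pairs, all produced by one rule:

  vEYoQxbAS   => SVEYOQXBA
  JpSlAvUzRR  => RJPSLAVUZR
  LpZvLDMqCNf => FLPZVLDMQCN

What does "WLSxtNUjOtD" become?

What's happening: move the last character to the front, then convert every letter to uppercase.
For "WLSxtNUjOtD", step one produces "DWLSxtNUjOt"; step two turns that into "DWLSXTNUJOT".

DWLSXTNUJOT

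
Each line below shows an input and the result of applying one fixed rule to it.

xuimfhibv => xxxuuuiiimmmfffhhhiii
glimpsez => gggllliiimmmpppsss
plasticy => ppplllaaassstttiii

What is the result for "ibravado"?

In each case the input is transformed by: delete the last 2 characters, then repeat every character 3 times.
Working it through for "ibravado": intermediate "ibrava", final "iiibbbrrraaavvvaaa".

iiibbbrrraaavvvaaa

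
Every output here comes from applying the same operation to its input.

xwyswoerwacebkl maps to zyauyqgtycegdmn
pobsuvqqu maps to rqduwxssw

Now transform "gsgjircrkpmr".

iuilktetmrot

Looking at the pairs, the operation is to shift every letter 2 places forward in the alphabet (wrapping around).
On "gsgjircrkpmr" that produces "iuilktetmrot".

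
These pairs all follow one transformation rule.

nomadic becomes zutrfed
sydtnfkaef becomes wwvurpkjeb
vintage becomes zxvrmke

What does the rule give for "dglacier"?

zxvutric

The rule is to shift every letter 9 places backward in the alphabet (wrapping around), then sort the characters into reverse alphabetical order.
"dglacier" → "uxcrtzvi" → "zxvutric".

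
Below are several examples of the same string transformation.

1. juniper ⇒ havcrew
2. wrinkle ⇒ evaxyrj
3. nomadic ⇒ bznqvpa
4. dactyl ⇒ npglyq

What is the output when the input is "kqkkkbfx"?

dxxxoskx

Rule — move the first character to the end, then shift every letter 13 places forward in the alphabet (wrapping around) — i.e. ROT13.
On "kqkkkbfx": the first step gives "qkkkbfxk", and the second then gives "dxxxoskx".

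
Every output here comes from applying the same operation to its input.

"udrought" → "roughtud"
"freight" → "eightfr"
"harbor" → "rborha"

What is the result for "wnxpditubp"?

Rule — move the first 2 characters to the end (rotate left by 2).
"wnxpditubp" → "xpditubpwn".

xpditubpwn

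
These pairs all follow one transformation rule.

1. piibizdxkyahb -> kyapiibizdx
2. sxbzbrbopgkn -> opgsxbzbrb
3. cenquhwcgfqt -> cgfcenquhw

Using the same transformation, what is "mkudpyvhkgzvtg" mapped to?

What's happening: delete the last 2 characters, then move the last 3 characters to the front (rotate right by 3).
On "mkudpyvhkgzvtg" that produces "gzvmkudpyvhk".

gzvmkudpyvhk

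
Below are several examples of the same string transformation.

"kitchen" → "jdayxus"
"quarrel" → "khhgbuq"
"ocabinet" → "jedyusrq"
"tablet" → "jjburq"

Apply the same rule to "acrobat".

What's happening: sort the characters into reverse alphabetical order, then shift every letter 10 places backward in the alphabet (wrapping around).
"acrobat" → "trocbaa" → "jhesrqq".
(Check on "ocabinet": → "toniecba" → "jedyusrq" ✓)

jhesrqq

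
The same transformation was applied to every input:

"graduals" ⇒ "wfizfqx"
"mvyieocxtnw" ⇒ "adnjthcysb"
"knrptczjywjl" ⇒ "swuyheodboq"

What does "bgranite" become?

lwfsnyj

In each case the input is transformed by: shift every letter 5 places forward in the alphabet (wrapping around), then delete the first character.
On "bgranite": the first step gives "glwfsnyj", and the second then gives "lwfsnyj".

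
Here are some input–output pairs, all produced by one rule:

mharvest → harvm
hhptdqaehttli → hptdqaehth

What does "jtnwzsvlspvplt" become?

tnwzsvlspvj

In each case the input is transformed by: delete the last 3 characters, then move the first character to the end.
For "jtnwzsvlspvplt", step one produces "jtnwzsvlspv"; step two turns that into "tnwzsvlspvj".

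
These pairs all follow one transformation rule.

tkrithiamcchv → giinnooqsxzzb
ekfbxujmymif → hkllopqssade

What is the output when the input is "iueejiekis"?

Looking at the pairs, the operation is to sort the characters into alphabetical order, then shift every letter 6 places forward in the alphabet (wrapping around).
Starting from "iueejiekis": after the first operation, "eeeiiijksu"; after the second, "kkkooopqya".
(Check on "tkrithiamcchv": → "acchhiikmrttv" → "giinnooqsxzzb" ✓)

kkkooopqya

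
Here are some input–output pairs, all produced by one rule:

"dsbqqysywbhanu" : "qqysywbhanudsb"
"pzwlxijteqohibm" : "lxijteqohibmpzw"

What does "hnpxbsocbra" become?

xbsocbrahnp

The rule is to move the first 3 characters to the end (rotate left by 3).
Applying that to "hnpxbsocbra" gives "xbsocbrahnp".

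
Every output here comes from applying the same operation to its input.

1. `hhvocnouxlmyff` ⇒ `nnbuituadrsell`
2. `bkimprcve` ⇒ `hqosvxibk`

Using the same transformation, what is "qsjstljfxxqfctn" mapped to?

wypyzrplddwlizt

Each output is the input with this applied: shift every letter 6 places forward in the alphabet (wrapping around).
Doing the same to "qsjstljfxxqfctn": "wypyzrplddwlizt".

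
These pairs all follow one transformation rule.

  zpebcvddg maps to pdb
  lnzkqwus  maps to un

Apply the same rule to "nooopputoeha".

The rule is to sort the characters into reverse alphabetical order, then keep one character in every 3, starting at position 3 (positions 3rd, 6th, 9th, ...).
On "nooopputoeha": the first step gives "utppoooonhea", and the second then gives "pona".
(Check on "zpebcvddg": → "zvpgeddcb" → "pdb" ✓)

pona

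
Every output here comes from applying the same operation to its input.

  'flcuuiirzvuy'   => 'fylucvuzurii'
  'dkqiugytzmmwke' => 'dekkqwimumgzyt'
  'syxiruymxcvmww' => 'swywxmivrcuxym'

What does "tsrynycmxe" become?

tesxrmycny

The pattern: take characters alternately from the front and the back (1st, last, 2nd, 2nd-last, ...).
For "tsrynycmxe" the result is "tesxrmycny".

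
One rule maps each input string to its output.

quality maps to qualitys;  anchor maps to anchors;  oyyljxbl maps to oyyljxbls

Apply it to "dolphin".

The transformation: append "s".
On "dolphin" that produces "dolphins".

dolphins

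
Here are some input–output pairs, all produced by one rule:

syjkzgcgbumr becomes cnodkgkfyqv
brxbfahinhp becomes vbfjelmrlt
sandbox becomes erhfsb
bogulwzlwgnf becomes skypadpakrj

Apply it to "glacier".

pegmiv

Each output is the input with this applied: shift every letter 4 places forward in the alphabet (wrapping around), then delete the first character.
Doing the same to "glacier": "pegmiv".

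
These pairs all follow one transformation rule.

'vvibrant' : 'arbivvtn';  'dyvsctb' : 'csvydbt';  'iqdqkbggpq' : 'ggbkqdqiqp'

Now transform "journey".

nruojye

Rule — move the last 2 characters to the front (rotate right by 2), then reverse the string.
"journey" → "eyjourn" → "nruojye".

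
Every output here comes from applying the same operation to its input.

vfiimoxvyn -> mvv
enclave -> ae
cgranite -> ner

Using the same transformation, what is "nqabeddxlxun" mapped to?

exuq

The rule is to move the first 3 characters to the end (rotate left by 3), then keep one character in every 3, starting at position 2 (positions 2nd, 5th, 8th, ...).
Applying that to "nqabeddxlxun" gives "exuq".
(Check on "cgranite": → "anitecgr" → "ner" ✓)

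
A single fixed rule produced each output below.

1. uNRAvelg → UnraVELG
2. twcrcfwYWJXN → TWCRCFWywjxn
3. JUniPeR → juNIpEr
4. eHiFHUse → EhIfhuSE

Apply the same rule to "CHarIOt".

chARioT

The rule is to flip the case of every letter.
Applying that to "CHarIOt" gives "chARioT".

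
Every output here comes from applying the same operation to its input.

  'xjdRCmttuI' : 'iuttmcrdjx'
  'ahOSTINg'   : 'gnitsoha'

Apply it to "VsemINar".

Rule — reverse the string, then convert every letter to lowercase.
Applying both steps to "VsemINar": "raNImesV", then "ranimesv".

ranimesv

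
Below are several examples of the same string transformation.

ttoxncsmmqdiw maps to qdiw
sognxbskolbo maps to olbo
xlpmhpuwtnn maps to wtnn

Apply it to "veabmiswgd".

swgd

What's happening: keep only the last 4 characters.
For "veabmiswgd" the result is "swgd".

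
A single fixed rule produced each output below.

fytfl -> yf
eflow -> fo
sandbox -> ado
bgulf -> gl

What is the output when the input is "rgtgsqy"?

ggq

The pattern: keep every other character starting from the second (positions 2nd, 4th, 6th, ...).
Applying that to "rgtgsqy" gives "ggq".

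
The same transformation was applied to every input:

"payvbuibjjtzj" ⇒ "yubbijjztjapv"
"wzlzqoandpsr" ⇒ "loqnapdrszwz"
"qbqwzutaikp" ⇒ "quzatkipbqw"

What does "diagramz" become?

aarzmidg

In each case the input is transformed by: swap each adjacent pair of characters (1↔2, 3↔4, ...), then move the first 3 characters to the end (rotate left by 3).
"diagramz" → "idgaarzm" → "aarzmidg".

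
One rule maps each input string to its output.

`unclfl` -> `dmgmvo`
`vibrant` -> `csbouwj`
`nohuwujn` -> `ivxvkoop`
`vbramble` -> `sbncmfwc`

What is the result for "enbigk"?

cjhlfo

The pattern: move the first 2 characters to the end (rotate left by 2), then shift every letter 1 place forward in the alphabet (wrapping around).
Starting from "enbigk": after the first operation, "bigken"; after the second, "cjhlfo".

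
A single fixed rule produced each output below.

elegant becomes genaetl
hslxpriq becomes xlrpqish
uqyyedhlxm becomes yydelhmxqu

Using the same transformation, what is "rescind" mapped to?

csnirde

Each output is the input with this applied: move the first 2 characters to the end (rotate left by 2), then swap each adjacent pair of characters (1↔2, 3↔4, ...).
Applying both steps to "rescind": "scindre", then "csnirde".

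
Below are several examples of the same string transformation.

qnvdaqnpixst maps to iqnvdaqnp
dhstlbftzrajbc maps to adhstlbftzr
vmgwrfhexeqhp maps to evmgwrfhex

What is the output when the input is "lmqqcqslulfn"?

The pattern: delete the last 3 characters, then move the last character to the front.
Working it through for "lmqqcqslulfn": intermediate "lmqqcqslu", final "ulmqqcqsl".

ulmqqcqsl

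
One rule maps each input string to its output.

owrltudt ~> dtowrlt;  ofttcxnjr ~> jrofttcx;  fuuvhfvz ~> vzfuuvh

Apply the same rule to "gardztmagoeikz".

kzgardztmagoe

In each case the input is transformed by: move the last 3 characters to the front (rotate right by 3), then delete the first character.
For "gardztmagoeikz" the result is "kzgardztmagoe".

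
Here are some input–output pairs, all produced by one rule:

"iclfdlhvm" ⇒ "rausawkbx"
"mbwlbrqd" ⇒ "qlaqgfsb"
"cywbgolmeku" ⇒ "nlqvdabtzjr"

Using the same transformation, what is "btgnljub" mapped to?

The transformation: move the first character to the end, then shift every letter 11 places backward in the alphabet (wrapping around).
For "btgnljub" the result is "ivcayjqq".

ivcayjqq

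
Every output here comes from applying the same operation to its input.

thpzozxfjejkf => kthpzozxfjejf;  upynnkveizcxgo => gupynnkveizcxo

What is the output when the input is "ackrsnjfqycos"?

The pattern: move the last character to the front, then swap the first and last characters.
On "ackrsnjfqycos" that produces "oackrsnjfqycs".

oackrsnjfqycs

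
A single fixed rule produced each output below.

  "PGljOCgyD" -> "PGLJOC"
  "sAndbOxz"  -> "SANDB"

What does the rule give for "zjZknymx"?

What's happening: delete the last 3 characters, then convert every letter to uppercase.
"zjZknymx" → "zjZkn" → "ZJZKN".

ZJZKN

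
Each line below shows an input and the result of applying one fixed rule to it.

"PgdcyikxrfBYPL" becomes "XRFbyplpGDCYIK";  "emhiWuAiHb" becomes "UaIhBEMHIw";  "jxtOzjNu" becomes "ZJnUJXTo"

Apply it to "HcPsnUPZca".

Each output is the input with this applied: swap the front and back halves of the string, then flip the case of every letter.
Starting from "HcPsnUPZca": after the first operation, "UPZcaHcPsn"; after the second, "upzCAhCpSN".

upzCAhCpSN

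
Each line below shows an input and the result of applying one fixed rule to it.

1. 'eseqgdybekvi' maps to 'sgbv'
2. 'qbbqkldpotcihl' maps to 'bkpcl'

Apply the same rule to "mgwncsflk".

gcl

Looking at the pairs, the operation is to keep one character in every 3, starting at position 2 (positions 2nd, 5th, 8th, ...).
Doing the same to "mgwncsflk": "gcl".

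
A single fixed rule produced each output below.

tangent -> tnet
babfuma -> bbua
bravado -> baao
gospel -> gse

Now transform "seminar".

smnr

What's happening: keep every other character starting from the first (positions 1st, 3rd, 5th, ...).
"seminar" → "smnr".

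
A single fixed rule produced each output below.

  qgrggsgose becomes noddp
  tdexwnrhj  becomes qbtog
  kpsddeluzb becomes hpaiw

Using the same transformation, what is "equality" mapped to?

briq

Rule — keep every other character starting from the first (positions 1st, 3rd, 5th, ...), then shift every letter 3 places backward in the alphabet (wrapping around).
Starting from "equality": after the first operation, "eult"; after the second, "briq".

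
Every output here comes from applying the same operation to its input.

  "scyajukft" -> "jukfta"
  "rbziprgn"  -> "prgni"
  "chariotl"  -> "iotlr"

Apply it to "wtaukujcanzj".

The rule is to delete the first 3 characters, then move the first character to the end.
On "wtaukujcanzj": the first step gives "ukujcanzj", and the second then gives "kujcanzju".

kujcanzju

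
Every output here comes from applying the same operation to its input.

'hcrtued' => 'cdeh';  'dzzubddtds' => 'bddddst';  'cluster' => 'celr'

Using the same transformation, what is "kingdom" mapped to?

dgik

The transformation: sort the characters into alphabetical order, then delete the last 3 characters.
On "kingdom" that produces "dgik".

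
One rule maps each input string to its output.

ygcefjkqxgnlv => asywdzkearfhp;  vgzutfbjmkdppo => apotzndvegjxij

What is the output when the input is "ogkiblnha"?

What's happening: swap each adjacent pair of characters (1↔2, 3↔4, ...), then shift every letter 6 places backward in the alphabet (wrapping around).
On "ogkiblnha": the first step gives "goiklbhna", and the second then gives "aicefvbhu".

aicefvbhu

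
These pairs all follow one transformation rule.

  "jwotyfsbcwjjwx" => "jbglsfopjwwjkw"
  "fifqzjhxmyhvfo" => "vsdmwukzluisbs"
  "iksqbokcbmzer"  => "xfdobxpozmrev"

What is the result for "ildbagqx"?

Looking at the pairs, the operation is to shift every letter 13 places forward in the alphabet (wrapping around) — i.e. ROT13, then move the first character to the end.
Applying both steps to "ildbagqx": "vyqontdk", then "yqontdkv".

yqontdkv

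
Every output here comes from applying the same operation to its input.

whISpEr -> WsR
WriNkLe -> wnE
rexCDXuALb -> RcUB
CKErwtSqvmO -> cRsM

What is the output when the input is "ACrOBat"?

aoT

The pattern: keep one character in every 3, starting at position 1 (positions 1st, 4th, 7th, ...), then flip the case of every letter.
Working it through for "ACrOBat": intermediate "AOt", final "aoT".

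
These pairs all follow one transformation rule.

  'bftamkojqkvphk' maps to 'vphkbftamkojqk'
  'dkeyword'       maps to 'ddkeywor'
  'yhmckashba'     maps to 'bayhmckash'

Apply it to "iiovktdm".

Each output is the input with this applied: swap the front and back halves of the string, then move the first 3 characters to the end (rotate left by 3).
Applying that to "iiovktdm" gives "miiovktd".

miiovktd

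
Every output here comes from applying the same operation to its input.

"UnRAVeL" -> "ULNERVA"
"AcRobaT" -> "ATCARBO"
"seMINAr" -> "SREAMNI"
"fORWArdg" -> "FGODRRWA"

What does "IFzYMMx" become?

IXFMZMY

The pattern: take characters alternately from the front and the back (1st, last, 2nd, 2nd-last, ...), then convert every letter to uppercase.
Starting from "IFzYMMx": after the first operation, "IxFMzMY"; after the second, "IXFMZMY".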